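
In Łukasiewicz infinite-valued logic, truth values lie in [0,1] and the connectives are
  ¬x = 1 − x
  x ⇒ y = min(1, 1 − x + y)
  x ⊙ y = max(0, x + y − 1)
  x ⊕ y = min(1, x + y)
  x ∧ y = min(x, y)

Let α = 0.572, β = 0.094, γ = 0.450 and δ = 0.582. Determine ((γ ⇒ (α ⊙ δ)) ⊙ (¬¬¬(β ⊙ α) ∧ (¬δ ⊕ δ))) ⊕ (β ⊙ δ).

0.704

α ⊙ δ = max(0, 0.572 + 0.582 − 1) = max(0, 0.154) = 0.154
γ ⇒ (α ⊙ δ) = min(1, 1 − 0.450 + 0.154) = min(1, 0.704) = 0.704
β ⊙ α = max(0, 0.094 + 0.572 − 1) = max(0, -0.334) = 0.000
¬(β ⊙ α) = 1 − 0.000 = 1.000
¬¬(β ⊙ α) = 1 − 1.000 = 0.000
¬¬¬(β ⊙ α) = 1 − 0.000 = 1.000
¬δ = 1 − 0.582 = 0.418
¬δ ⊕ δ = min(1, 0.418 + 0.582) = min(1, 1.000) = 1.000
¬¬¬(β ⊙ α) ∧ (¬δ ⊕ δ) = min(1.000, 1.000) = 1.000
(γ ⇒ (α ⊙ δ)) ⊙ (¬¬¬(β ⊙ α) ∧ (¬δ ⊕ δ)) = max(0, 0.704 + 1.000 − 1) = max(0, 0.704) = 0.704
β ⊙ δ = max(0, 0.094 + 0.582 − 1) = max(0, -0.324) = 0.000
((γ ⇒ (α ⊙ δ)) ⊙ (¬¬¬(β ⊙ α) ∧ (¬δ ⊕ δ))) ⊕ (β ⊙ δ) = min(1, 0.704 + 0.000) = min(1, 0.704) = 0.704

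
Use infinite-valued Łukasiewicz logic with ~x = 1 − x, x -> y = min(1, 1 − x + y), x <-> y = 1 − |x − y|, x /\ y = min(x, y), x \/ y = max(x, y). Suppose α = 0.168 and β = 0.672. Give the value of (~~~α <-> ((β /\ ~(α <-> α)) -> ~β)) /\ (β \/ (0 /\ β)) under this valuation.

~α = 1 − 0.168 = 0.832
~~α = 1 − 0.832 = 0.168
~~~α = 1 − 0.168 = 0.832
α <-> α = 1 − |0.168 − 0.168| = 1 − 0.000 = 1.000
~(α <-> α) = 1 − 1.000 = 0.000
β /\ ~(α <-> α) = min(0.672, 0.000) = 0.000
~β = 1 − 0.672 = 0.328
(β /\ ~(α <-> α)) -> ~β = min(1, 1 − 0.000 + 0.328) = min(1, 1.328) = 1.000
~~~α <-> ((β /\ ~(α <-> α)) -> ~β) = 1 − |0.832 − 1.000| = 1 − 0.168 = 0.832
0 /\ β = min(0.000, 0.672) = 0.000
β \/ (0 /\ β) = max(0.672, 0.000) = 0.672
(~~~α <-> ((β /\ ~(α <-> α)) -> ~β)) /\ (β \/ (0 /\ β)) = min(0.832, 0.672) = 0.672

0.672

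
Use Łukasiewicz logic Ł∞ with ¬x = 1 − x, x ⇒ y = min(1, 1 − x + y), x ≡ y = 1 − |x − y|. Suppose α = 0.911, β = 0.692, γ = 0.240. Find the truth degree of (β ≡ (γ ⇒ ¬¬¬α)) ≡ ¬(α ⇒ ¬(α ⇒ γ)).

0.397

¬α = 1 − 0.911 = 0.089
¬¬α = 1 − 0.089 = 0.911
¬¬¬α = 1 − 0.911 = 0.089
γ ⇒ ¬¬¬α = min(1, 1 − 0.240 + 0.089) = min(1, 0.849) = 0.849
β ≡ (γ ⇒ ¬¬¬α) = 1 − |0.692 − 0.849| = 1 − 0.157 = 0.843
α ⇒ γ = min(1, 1 − 0.911 + 0.240) = min(1, 0.329) = 0.329
¬(α ⇒ γ) = 1 − 0.329 = 0.671
α ⇒ ¬(α ⇒ γ) = min(1, 1 − 0.911 + 0.671) = min(1, 0.760) = 0.760
¬(α ⇒ ¬(α ⇒ γ)) = 1 − 0.760 = 0.240
(β ≡ (γ ⇒ ¬¬¬α)) ≡ ¬(α ⇒ ¬(α ⇒ γ)) = 1 − |0.843 − 0.240| = 1 − 0.603 = 0.397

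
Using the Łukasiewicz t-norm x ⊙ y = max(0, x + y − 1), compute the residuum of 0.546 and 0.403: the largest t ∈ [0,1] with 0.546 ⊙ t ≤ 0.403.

0.857

The residuum of the Łukasiewicz t-norm gives the supremum: min(1, 1 − 0.546 + 0.403).
1 − 0.546 + 0.403 = 0.857, so t = min(1, 0.857) = 0.857.
Check: 0.546 ⊙ 0.857 = max(0, 0.403) = 0.403 ≤ 0.403.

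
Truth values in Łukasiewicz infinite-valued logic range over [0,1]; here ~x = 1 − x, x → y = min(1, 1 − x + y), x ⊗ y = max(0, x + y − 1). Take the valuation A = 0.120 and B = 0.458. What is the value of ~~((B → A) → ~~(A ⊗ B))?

B → A = min(1, 1 − 0.458 + 0.120) = min(1, 0.662) = 0.662
A ⊗ B = max(0, 0.120 + 0.458 − 1) = max(0, -0.422) = 0.000
~(A ⊗ B) = 1 − 0.000 = 1.000
~~(A ⊗ B) = 1 − 1.000 = 0.000
(B → A) → ~~(A ⊗ B) = min(1, 1 − 0.662 + 0.000) = min(1, 0.338) = 0.338
~((B → A) → ~~(A ⊗ B)) = 1 − 0.338 = 0.662
~~((B → A) → ~~(A ⊗ B)) = 1 − 0.662 = 0.338

0.338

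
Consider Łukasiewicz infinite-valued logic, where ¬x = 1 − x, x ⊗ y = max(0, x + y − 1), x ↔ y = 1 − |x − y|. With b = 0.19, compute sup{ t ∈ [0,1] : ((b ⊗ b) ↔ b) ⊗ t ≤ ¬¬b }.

0.38

b ⊗ b = max(0, 0.19 + 0.19 − 1) = max(0, -0.62) = 0.00
(b ⊗ b) ↔ b = 1 − |0.00 − 0.19| = 1 − 0.19 = 0.81
So the left factor is (b ⊗ b) ↔ b = 0.81.
¬b = 1 − 0.19 = 0.81
¬¬b = 1 − 0.81 = 0.19
So the right-hand bound is ¬¬b = 0.19.
The residuum of the Łukasiewicz t-norm gives the supremum: min(1, 1 − 0.81 + 0.19).
1 − 0.81 + 0.19 = 0.38, so t = min(1, 0.38) = 0.38.
Check: 0.81 ⊗ 0.38 = max(0, 0.19) = 0.19 ≤ 0.19.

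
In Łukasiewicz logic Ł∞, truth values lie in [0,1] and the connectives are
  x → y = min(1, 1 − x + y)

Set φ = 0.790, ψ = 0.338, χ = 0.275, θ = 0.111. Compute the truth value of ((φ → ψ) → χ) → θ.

0.384

φ → ψ = min(1, 1 − 0.790 + 0.338) = min(1, 0.548) = 0.548
(φ → ψ) → χ = min(1, 1 − 0.548 + 0.275) = min(1, 0.727) = 0.727
((φ → ψ) → χ) → θ = min(1, 1 − 0.727 + 0.111) = min(1, 0.384) = 0.384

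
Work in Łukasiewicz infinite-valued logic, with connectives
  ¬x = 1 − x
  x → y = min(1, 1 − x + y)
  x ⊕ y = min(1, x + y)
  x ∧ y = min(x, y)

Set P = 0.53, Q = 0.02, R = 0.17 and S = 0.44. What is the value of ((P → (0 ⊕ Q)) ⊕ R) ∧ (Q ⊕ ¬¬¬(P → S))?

0 ⊕ Q = min(1, 0.00 + 0.02) = min(1, 0.02) = 0.02
P → (0 ⊕ Q) = min(1, 1 − 0.53 + 0.02) = min(1, 0.49) = 0.49
(P → (0 ⊕ Q)) ⊕ R = min(1, 0.49 + 0.17) = min(1, 0.66) = 0.66
P → S = min(1, 1 − 0.53 + 0.44) = min(1, 0.91) = 0.91
¬(P → S) = 1 − 0.91 = 0.09
¬¬(P → S) = 1 − 0.09 = 0.91
¬¬¬(P → S) = 1 − 0.91 = 0.09
Q ⊕ ¬¬¬(P → S) = min(1, 0.02 + 0.09) = min(1, 0.11) = 0.11
((P → (0 ⊕ Q)) ⊕ R) ∧ (Q ⊕ ¬¬¬(P → S)) = min(0.66, 0.11) = 0.11

0.11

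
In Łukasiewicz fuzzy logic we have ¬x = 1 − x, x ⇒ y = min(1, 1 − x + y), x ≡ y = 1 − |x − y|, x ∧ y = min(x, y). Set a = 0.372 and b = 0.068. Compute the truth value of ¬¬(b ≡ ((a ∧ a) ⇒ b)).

a ∧ a = min(0.372, 0.372) = 0.372
(a ∧ a) ⇒ b = min(1, 1 − 0.372 + 0.068) = min(1, 0.696) = 0.696
b ≡ ((a ∧ a) ⇒ b) = 1 − |0.068 − 0.696| = 1 − 0.628 = 0.372
¬(b ≡ ((a ∧ a) ⇒ b)) = 1 − 0.372 = 0.628
¬¬(b ≡ ((a ∧ a) ⇒ b)) = 1 − 0.628 = 0.372

0.372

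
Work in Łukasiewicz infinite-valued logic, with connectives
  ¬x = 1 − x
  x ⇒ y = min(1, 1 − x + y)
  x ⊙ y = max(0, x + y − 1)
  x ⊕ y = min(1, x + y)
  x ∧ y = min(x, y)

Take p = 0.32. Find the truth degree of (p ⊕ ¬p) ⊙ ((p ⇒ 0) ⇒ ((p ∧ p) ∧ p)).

¬p = 1 − 0.32 = 0.68
p ⊕ ¬p = min(1, 0.32 + 0.68) = min(1, 1.00) = 1.00
p ⇒ 0 = min(1, 1 − 0.32 + 0.00) = min(1, 0.68) = 0.68
p ∧ p = min(0.32, 0.32) = 0.32
(p ∧ p) ∧ p = min(0.32, 0.32) = 0.32
(p ⇒ 0) ⇒ ((p ∧ p) ∧ p) = min(1, 1 − 0.68 + 0.32) = min(1, 0.64) = 0.64
(p ⊕ ¬p) ⊙ ((p ⇒ 0) ⇒ ((p ∧ p) ∧ p)) = max(0, 1.00 + 0.64 − 1) = max(0, 0.64) = 0.64

0.64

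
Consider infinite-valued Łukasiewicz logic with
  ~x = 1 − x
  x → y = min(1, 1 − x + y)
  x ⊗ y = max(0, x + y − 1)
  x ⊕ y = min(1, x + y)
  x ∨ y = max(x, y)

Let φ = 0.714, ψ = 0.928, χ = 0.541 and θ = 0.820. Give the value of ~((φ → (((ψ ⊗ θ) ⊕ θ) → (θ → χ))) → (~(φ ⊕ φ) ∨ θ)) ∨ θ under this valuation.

ψ ⊗ θ = max(0, 0.928 + 0.820 − 1) = max(0, 0.748) = 0.748
(ψ ⊗ θ) ⊕ θ = min(1, 0.748 + 0.820) = min(1, 1.568) = 1.000
θ → χ = min(1, 1 − 0.820 + 0.541) = min(1, 0.721) = 0.721
((ψ ⊗ θ) ⊕ θ) → (θ → χ) = min(1, 1 − 1.000 + 0.721) = min(1, 0.721) = 0.721
φ → (((ψ ⊗ θ) ⊕ θ) → (θ → χ)) = min(1, 1 − 0.714 + 0.721) = min(1, 1.007) = 1.000
φ ⊕ φ = min(1, 0.714 + 0.714) = min(1, 1.428) = 1.000
~(φ ⊕ φ) = 1 − 1.000 = 0.000
~(φ ⊕ φ) ∨ θ = max(0.000, 0.820) = 0.820
(φ → (((ψ ⊗ θ) ⊕ θ) → (θ → χ))) → (~(φ ⊕ φ) ∨ θ) = min(1, 1 − 1.000 + 0.820) = min(1, 0.820) = 0.820
~((φ → (((ψ ⊗ θ) ⊕ θ) → (θ → χ))) → (~(φ ⊕ φ) ∨ θ)) = 1 − 0.820 = 0.180
~((φ → (((ψ ⊗ θ) ⊕ θ) → (θ → χ))) → (~(φ ⊕ φ) ∨ θ)) ∨ θ = max(0.180, 0.820) = 0.820

0.820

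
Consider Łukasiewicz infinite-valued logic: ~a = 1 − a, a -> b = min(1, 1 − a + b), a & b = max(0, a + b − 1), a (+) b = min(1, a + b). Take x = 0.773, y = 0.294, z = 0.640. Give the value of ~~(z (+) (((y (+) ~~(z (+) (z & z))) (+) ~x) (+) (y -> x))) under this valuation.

1.000

z & z = max(0, 0.640 + 0.640 − 1) = max(0, 0.280) = 0.280
z (+) (z & z) = min(1, 0.640 + 0.280) = min(1, 0.920) = 0.920
~(z (+) (z & z)) = 1 − 0.920 = 0.080
~~(z (+) (z & z)) = 1 − 0.080 = 0.920
y (+) ~~(z (+) (z & z)) = min(1, 0.294 + 0.920) = min(1, 1.214) = 1.000
~x = 1 − 0.773 = 0.227
(y (+) ~~(z (+) (z & z))) (+) ~x = min(1, 1.000 + 0.227) = min(1, 1.227) = 1.000
y -> x = min(1, 1 − 0.294 + 0.773) = min(1, 1.479) = 1.000
((y (+) ~~(z (+) (z & z))) (+) ~x) (+) (y -> x) = min(1, 1.000 + 1.000) = min(1, 2.000) = 1.000
z (+) (((y (+) ~~(z (+) (z & z))) (+) ~x) (+) (y -> x)) = min(1, 0.640 + 1.000) = min(1, 1.640) = 1.000
~(z (+) (((y (+) ~~(z (+) (z & z))) (+) ~x) (+) (y -> x))) = 1 − 1.000 = 0.000
~~(z (+) (((y (+) ~~(z (+) (z & z))) (+) ~x) (+) (y -> x))) = 1 − 0.000 = 1.000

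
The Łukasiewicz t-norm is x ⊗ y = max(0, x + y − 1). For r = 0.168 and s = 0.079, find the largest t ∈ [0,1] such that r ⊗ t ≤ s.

The residuum of the Łukasiewicz t-norm gives the supremum: min(1, 1 − 0.168 + 0.079).
1 − 0.168 + 0.079 = 0.911, so t = min(1, 0.911) = 0.911.
Check: 0.168 ⊗ 0.911 = max(0, 0.079) = 0.079 ≤ 0.079.

0.911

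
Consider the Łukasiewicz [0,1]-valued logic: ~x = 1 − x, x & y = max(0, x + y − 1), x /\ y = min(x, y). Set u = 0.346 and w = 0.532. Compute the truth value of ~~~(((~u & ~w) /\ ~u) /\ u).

0.878

~u = 1 − 0.346 = 0.654
~w = 1 − 0.532 = 0.468
~u & ~w = max(0, 0.654 + 0.468 − 1) = max(0, 0.122) = 0.122
(~u & ~w) /\ ~u = min(0.122, 0.654) = 0.122
((~u & ~w) /\ ~u) /\ u = min(0.122, 0.346) = 0.122
~(((~u & ~w) /\ ~u) /\ u) = 1 − 0.122 = 0.878
~~(((~u & ~w) /\ ~u) /\ u) = 1 − 0.878 = 0.122
~~~(((~u & ~w) /\ ~u) /\ u) = 1 − 0.122 = 0.878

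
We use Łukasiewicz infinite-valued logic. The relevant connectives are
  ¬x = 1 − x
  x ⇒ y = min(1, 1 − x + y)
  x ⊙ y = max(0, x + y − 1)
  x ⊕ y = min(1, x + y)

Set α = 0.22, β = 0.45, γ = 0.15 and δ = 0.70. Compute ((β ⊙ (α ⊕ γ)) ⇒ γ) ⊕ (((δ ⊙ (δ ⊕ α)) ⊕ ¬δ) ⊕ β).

α ⊕ γ = min(1, 0.22 + 0.15) = min(1, 0.37) = 0.37
β ⊙ (α ⊕ γ) = max(0, 0.45 + 0.37 − 1) = max(0, -0.18) = 0.00
(β ⊙ (α ⊕ γ)) ⇒ γ = min(1, 1 − 0.00 + 0.15) = min(1, 1.15) = 1.00
δ ⊕ α = min(1, 0.70 + 0.22) = min(1, 0.92) = 0.92
δ ⊙ (δ ⊕ α) = max(0, 0.70 + 0.92 − 1) = max(0, 0.62) = 0.62
¬δ = 1 − 0.70 = 0.30
(δ ⊙ (δ ⊕ α)) ⊕ ¬δ = min(1, 0.62 + 0.30) = min(1, 0.92) = 0.92
((δ ⊙ (δ ⊕ α)) ⊕ ¬δ) ⊕ β = min(1, 0.92 + 0.45) = min(1, 1.37) = 1.00
((β ⊙ (α ⊕ γ)) ⇒ γ) ⊕ (((δ ⊙ (δ ⊕ α)) ⊕ ¬δ) ⊕ β) = min(1, 1.00 + 1.00) = min(1, 2.00) = 1.00

1.00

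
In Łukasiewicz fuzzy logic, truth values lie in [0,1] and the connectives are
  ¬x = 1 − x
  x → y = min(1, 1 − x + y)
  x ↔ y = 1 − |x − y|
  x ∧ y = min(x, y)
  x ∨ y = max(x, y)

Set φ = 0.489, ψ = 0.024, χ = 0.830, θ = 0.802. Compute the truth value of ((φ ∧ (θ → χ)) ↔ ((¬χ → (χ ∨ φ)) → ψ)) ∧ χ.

θ → χ = min(1, 1 − 0.802 + 0.830) = min(1, 1.028) = 1.000
φ ∧ (θ → χ) = min(0.489, 1.000) = 0.489
¬χ = 1 − 0.830 = 0.170
χ ∨ φ = max(0.830, 0.489) = 0.830
¬χ → (χ ∨ φ) = min(1, 1 − 0.170 + 0.830) = min(1, 1.660) = 1.000
(¬χ → (χ ∨ φ)) → ψ = min(1, 1 − 1.000 + 0.024) = min(1, 0.024) = 0.024
(φ ∧ (θ → χ)) ↔ ((¬χ → (χ ∨ φ)) → ψ) = 1 − |0.489 − 0.024| = 1 − 0.465 = 0.535
((φ ∧ (θ → χ)) ↔ ((¬χ → (χ ∨ φ)) → ψ)) ∧ χ = min(0.535, 0.830) = 0.535

0.535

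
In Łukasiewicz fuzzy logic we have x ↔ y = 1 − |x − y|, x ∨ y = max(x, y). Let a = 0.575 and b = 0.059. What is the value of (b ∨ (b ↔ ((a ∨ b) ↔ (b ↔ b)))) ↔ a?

0.909

a ∨ b = max(0.575, 0.059) = 0.575
b ↔ b = 1 − |0.059 − 0.059| = 1 − 0.000 = 1.000
(a ∨ b) ↔ (b ↔ b) = 1 − |0.575 − 1.000| = 1 − 0.425 = 0.575
b ↔ ((a ∨ b) ↔ (b ↔ b)) = 1 − |0.059 − 0.575| = 1 − 0.516 = 0.484
b ∨ (b ↔ ((a ∨ b) ↔ (b ↔ b))) = max(0.059, 0.484) = 0.484
(b ∨ (b ↔ ((a ∨ b) ↔ (b ↔ b)))) ↔ a = 1 − |0.484 − 0.575| = 1 − 0.091 = 0.909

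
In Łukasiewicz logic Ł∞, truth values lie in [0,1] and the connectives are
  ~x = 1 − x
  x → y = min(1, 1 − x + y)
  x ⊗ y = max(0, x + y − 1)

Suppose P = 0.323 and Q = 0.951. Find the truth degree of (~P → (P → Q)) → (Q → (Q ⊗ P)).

~P = 1 − 0.323 = 0.677
P → Q = min(1, 1 − 0.323 + 0.951) = min(1, 1.628) = 1.000
~P → (P → Q) = min(1, 1 − 0.677 + 1.000) = min(1, 1.323) = 1.000
Q ⊗ P = max(0, 0.951 + 0.323 − 1) = max(0, 0.274) = 0.274
Q → (Q ⊗ P) = min(1, 1 − 0.951 + 0.274) = min(1, 0.323) = 0.323
(~P → (P → Q)) → (Q → (Q ⊗ P)) = min(1, 1 − 1.000 + 0.323) = min(1, 0.323) = 0.323

0.323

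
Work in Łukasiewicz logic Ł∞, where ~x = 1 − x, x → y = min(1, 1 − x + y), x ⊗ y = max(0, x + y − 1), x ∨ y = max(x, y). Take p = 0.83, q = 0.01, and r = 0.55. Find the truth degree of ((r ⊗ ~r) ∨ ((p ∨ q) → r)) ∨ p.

~r = 1 − 0.55 = 0.45
r ⊗ ~r = max(0, 0.55 + 0.45 − 1) = max(0, 0.00) = 0.00
p ∨ q = max(0.83, 0.01) = 0.83
(p ∨ q) → r = min(1, 1 − 0.83 + 0.55) = min(1, 0.72) = 0.72
(r ⊗ ~r) ∨ ((p ∨ q) → r) = max(0.00, 0.72) = 0.72
((r ⊗ ~r) ∨ ((p ∨ q) → r)) ∨ p = max(0.72, 0.83) = 0.83

0.83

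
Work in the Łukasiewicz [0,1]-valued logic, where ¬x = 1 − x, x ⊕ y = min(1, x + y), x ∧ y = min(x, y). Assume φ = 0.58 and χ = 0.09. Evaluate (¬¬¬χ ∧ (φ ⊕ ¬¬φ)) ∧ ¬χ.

0.91

¬χ = 1 − 0.09 = 0.91
¬¬χ = 1 − 0.91 = 0.09
¬¬¬χ = 1 − 0.09 = 0.91
¬φ = 1 − 0.58 = 0.42
¬¬φ = 1 − 0.42 = 0.58
φ ⊕ ¬¬φ = min(1, 0.58 + 0.58) = min(1, 1.16) = 1.00
¬¬¬χ ∧ (φ ⊕ ¬¬φ) = min(0.91, 1.00) = 0.91
(¬¬¬χ ∧ (φ ⊕ ¬¬φ)) ∧ ¬χ = min(0.91, 0.91) = 0.91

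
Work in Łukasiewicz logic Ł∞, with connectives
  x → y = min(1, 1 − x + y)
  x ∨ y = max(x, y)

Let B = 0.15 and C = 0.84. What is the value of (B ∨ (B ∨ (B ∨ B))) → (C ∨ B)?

B ∨ B = max(0.15, 0.15) = 0.15
B ∨ (B ∨ B) = max(0.15, 0.15) = 0.15
B ∨ (B ∨ (B ∨ B)) = max(0.15, 0.15) = 0.15
C ∨ B = max(0.84, 0.15) = 0.84
(B ∨ (B ∨ (B ∨ B))) → (C ∨ B) = min(1, 1 − 0.15 + 0.84) = min(1, 1.69) = 1.00

1.00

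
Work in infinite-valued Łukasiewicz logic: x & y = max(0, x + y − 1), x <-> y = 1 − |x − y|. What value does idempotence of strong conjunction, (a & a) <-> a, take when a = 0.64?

0.64

a & a = max(0, 0.64 + 0.64 − 1) = max(0, 0.28) = 0.28
(a & a) <-> a = 1 − |0.28 − 0.64| = 1 − 0.36 = 0.64
(The value 0.64 < 1 shows this instance is not satisfied; fails in Ł∞ since a ⊗ a = max(0, 2a−1) ≠ a in general.)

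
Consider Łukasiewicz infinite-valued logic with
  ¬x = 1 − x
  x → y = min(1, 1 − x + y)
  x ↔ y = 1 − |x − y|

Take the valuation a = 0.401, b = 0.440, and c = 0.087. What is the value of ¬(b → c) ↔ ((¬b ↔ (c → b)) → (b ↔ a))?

0.353

b → c = min(1, 1 − 0.440 + 0.087) = min(1, 0.647) = 0.647
¬(b → c) = 1 − 0.647 = 0.353
¬b = 1 − 0.440 = 0.560
c → b = min(1, 1 − 0.087 + 0.440) = min(1, 1.353) = 1.000
¬b ↔ (c → b) = 1 − |0.560 − 1.000| = 1 − 0.440 = 0.560
b ↔ a = 1 − |0.440 − 0.401| = 1 − 0.039 = 0.961
(¬b ↔ (c → b)) → (b ↔ a) = min(1, 1 − 0.560 + 0.961) = min(1, 1.401) = 1.000
¬(b → c) ↔ ((¬b ↔ (c → b)) → (b ↔ a)) = 1 − |0.353 − 1.000| = 1 − 0.647 = 0.353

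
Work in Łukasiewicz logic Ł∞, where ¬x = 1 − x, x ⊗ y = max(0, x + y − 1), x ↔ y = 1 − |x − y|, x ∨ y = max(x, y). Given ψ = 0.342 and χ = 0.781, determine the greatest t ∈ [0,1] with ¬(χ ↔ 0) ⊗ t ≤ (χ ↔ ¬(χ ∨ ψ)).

χ ↔ 0 = 1 − |0.781 − 0.000| = 1 − 0.781 = 0.219
¬(χ ↔ 0) = 1 − 0.219 = 0.781
So the left factor is ¬(χ ↔ 0) = 0.781.
χ ∨ ψ = max(0.781, 0.342) = 0.781
¬(χ ∨ ψ) = 1 − 0.781 = 0.219
χ ↔ ¬(χ ∨ ψ) = 1 − |0.781 − 0.219| = 1 − 0.562 = 0.438
So the right-hand bound is χ ↔ ¬(χ ∨ ψ) = 0.438.
The residuum of the Łukasiewicz t-norm gives the supremum: min(1, 1 − 0.781 + 0.438).
1 − 0.781 + 0.438 = 0.657, so t = min(1, 0.657) = 0.657.
Check: 0.781 ⊗ 0.657 = max(0, 0.438) = 0.438 ≤ 0.438.

0.657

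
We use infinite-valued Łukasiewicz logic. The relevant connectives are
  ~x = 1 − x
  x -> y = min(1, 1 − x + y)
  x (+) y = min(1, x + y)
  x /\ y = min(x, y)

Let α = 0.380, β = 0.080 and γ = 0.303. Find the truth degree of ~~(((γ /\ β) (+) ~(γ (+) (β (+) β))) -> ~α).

γ /\ β = min(0.303, 0.080) = 0.080
β (+) β = min(1, 0.080 + 0.080) = min(1, 0.160) = 0.160
γ (+) (β (+) β) = min(1, 0.303 + 0.160) = min(1, 0.463) = 0.463
~(γ (+) (β (+) β)) = 1 − 0.463 = 0.537
(γ /\ β) (+) ~(γ (+) (β (+) β)) = min(1, 0.080 + 0.537) = min(1, 0.617) = 0.617
~α = 1 − 0.380 = 0.620
((γ /\ β) (+) ~(γ (+) (β (+) β))) -> ~α = min(1, 1 − 0.617 + 0.620) = min(1, 1.003) = 1.000
~(((γ /\ β) (+) ~(γ (+) (β (+) β))) -> ~α) = 1 − 1.000 = 0.000
~~(((γ /\ β) (+) ~(γ (+) (β (+) β))) -> ~α) = 1 − 0.000 = 1.000

1.000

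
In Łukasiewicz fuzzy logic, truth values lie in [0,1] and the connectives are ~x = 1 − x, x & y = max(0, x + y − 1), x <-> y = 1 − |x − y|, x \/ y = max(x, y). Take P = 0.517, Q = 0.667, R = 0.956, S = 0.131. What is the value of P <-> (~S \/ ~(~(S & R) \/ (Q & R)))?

0.648

~S = 1 − 0.131 = 0.869
S & R = max(0, 0.131 + 0.956 − 1) = max(0, 0.087) = 0.087
~(S & R) = 1 − 0.087 = 0.913
Q & R = max(0, 0.667 + 0.956 − 1) = max(0, 0.623) = 0.623
~(S & R) \/ (Q & R) = max(0.913, 0.623) = 0.913
~(~(S & R) \/ (Q & R)) = 1 − 0.913 = 0.087
~S \/ ~(~(S & R) \/ (Q & R)) = max(0.869, 0.087) = 0.869
P <-> (~S \/ ~(~(S & R) \/ (Q & R))) = 1 − |0.517 − 0.869| = 1 − 0.352 = 0.648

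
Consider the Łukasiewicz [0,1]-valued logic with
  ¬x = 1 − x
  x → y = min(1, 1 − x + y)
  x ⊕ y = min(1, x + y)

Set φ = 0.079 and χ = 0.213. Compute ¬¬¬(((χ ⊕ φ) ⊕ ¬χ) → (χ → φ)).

0.134

χ ⊕ φ = min(1, 0.213 + 0.079) = min(1, 0.292) = 0.292
¬χ = 1 − 0.213 = 0.787
(χ ⊕ φ) ⊕ ¬χ = min(1, 0.292 + 0.787) = min(1, 1.079) = 1.000
χ → φ = min(1, 1 − 0.213 + 0.079) = min(1, 0.866) = 0.866
((χ ⊕ φ) ⊕ ¬χ) → (χ → φ) = min(1, 1 − 1.000 + 0.866) = min(1, 0.866) = 0.866
¬(((χ ⊕ φ) ⊕ ¬χ) → (χ → φ)) = 1 − 0.866 = 0.134
¬¬(((χ ⊕ φ) ⊕ ¬χ) → (χ → φ)) = 1 − 0.134 = 0.866
¬¬¬(((χ ⊕ φ) ⊕ ¬χ) → (χ → φ)) = 1 − 0.866 = 0.134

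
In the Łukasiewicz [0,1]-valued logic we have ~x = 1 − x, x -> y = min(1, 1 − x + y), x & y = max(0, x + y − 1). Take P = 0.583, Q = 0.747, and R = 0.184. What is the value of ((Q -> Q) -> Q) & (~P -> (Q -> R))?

Q -> Q = min(1, 1 − 0.747 + 0.747) = min(1, 1.000) = 1.000
(Q -> Q) -> Q = min(1, 1 − 1.000 + 0.747) = min(1, 0.747) = 0.747
~P = 1 − 0.583 = 0.417
Q -> R = min(1, 1 − 0.747 + 0.184) = min(1, 0.437) = 0.437
~P -> (Q -> R) = min(1, 1 − 0.417 + 0.437) = min(1, 1.020) = 1.000
((Q -> Q) -> Q) & (~P -> (Q -> R)) = max(0, 0.747 + 1.000 − 1) = max(0, 0.747) = 0.747

0.747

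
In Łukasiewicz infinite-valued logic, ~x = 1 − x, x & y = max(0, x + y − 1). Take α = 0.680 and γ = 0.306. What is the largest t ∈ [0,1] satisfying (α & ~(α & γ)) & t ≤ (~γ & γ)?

0.320

α & γ = max(0, 0.680 + 0.306 − 1) = max(0, -0.014) = 0.000
~(α & γ) = 1 − 0.000 = 1.000
α & ~(α & γ) = max(0, 0.680 + 1.000 − 1) = max(0, 0.680) = 0.680
So the left factor is α & ~(α & γ) = 0.680.
~γ = 1 − 0.306 = 0.694
~γ & γ = max(0, 0.694 + 0.306 − 1) = max(0, 0.000) = 0.000
So the right-hand bound is ~γ & γ = 0.000.
The residuum of the Łukasiewicz t-norm gives the supremum: min(1, 1 − 0.680 + 0.000).
1 − 0.680 + 0.000 = 0.320, so t = min(1, 0.320) = 0.320.
Check: 0.680 & 0.320 = max(0, 0.000) = 0.000 ≤ 0.000.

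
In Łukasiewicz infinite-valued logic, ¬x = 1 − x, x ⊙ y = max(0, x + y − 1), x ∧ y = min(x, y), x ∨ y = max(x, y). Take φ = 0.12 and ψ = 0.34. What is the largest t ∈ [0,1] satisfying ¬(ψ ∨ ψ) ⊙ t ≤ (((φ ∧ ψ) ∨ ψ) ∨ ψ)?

0.68

ψ ∨ ψ = max(0.34, 0.34) = 0.34
¬(ψ ∨ ψ) = 1 − 0.34 = 0.66
So the left factor is ¬(ψ ∨ ψ) = 0.66.
φ ∧ ψ = min(0.12, 0.34) = 0.12
(φ ∧ ψ) ∨ ψ = max(0.12, 0.34) = 0.34
((φ ∧ ψ) ∨ ψ) ∨ ψ = max(0.34, 0.34) = 0.34
So the right-hand bound is ((φ ∧ ψ) ∨ ψ) ∨ ψ = 0.34.
The residuum of the Łukasiewicz t-norm gives the supremum: min(1, 1 − 0.66 + 0.34).
1 − 0.66 + 0.34 = 0.68, so t = min(1, 0.68) = 0.68.
Check: 0.66 ⊙ 0.68 = max(0, 0.34) = 0.34 ≤ 0.34.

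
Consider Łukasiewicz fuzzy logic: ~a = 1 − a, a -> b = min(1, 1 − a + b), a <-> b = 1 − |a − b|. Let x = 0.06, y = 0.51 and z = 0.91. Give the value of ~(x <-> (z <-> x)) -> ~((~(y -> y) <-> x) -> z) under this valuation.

z <-> x = 1 − |0.91 − 0.06| = 1 − 0.85 = 0.15
x <-> (z <-> x) = 1 − |0.06 − 0.15| = 1 − 0.09 = 0.91
~(x <-> (z <-> x)) = 1 − 0.91 = 0.09
y -> y = min(1, 1 − 0.51 + 0.51) = min(1, 1.00) = 1.00
~(y -> y) = 1 − 1.00 = 0.00
~(y -> y) <-> x = 1 − |0.00 − 0.06| = 1 − 0.06 = 0.94
(~(y -> y) <-> x) -> z = min(1, 1 − 0.94 + 0.91) = min(1, 0.97) = 0.97
~((~(y -> y) <-> x) -> z) = 1 − 0.97 = 0.03
~(x <-> (z <-> x)) -> ~((~(y -> y) <-> x) -> z) = min(1, 1 − 0.09 + 0.03) = min(1, 0.94) = 0.94

0.94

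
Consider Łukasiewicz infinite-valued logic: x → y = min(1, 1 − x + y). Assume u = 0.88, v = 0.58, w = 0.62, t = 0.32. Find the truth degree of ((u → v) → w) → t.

0.40

u → v = min(1, 1 − 0.88 + 0.58) = min(1, 0.70) = 0.70
(u → v) → w = min(1, 1 − 0.70 + 0.62) = min(1, 0.92) = 0.92
((u → v) → w) → t = min(1, 1 − 0.92 + 0.32) = min(1, 0.40) = 0.40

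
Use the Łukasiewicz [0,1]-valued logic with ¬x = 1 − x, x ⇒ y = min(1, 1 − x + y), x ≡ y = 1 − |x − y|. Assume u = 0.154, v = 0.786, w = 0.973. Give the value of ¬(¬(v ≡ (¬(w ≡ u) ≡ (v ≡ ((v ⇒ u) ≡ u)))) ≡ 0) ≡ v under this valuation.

0.247

w ≡ u = 1 − |0.973 − 0.154| = 1 − 0.819 = 0.181
¬(w ≡ u) = 1 − 0.181 = 0.819
v ⇒ u = min(1, 1 − 0.786 + 0.154) = min(1, 0.368) = 0.368
(v ⇒ u) ≡ u = 1 − |0.368 − 0.154| = 1 − 0.214 = 0.786
v ≡ ((v ⇒ u) ≡ u) = 1 − |0.786 − 0.786| = 1 − 0.000 = 1.000
¬(w ≡ u) ≡ (v ≡ ((v ⇒ u) ≡ u)) = 1 − |0.819 − 1.000| = 1 − 0.181 = 0.819
v ≡ (¬(w ≡ u) ≡ (v ≡ ((v ⇒ u) ≡ u))) = 1 − |0.786 − 0.819| = 1 − 0.033 = 0.967
¬(v ≡ (¬(w ≡ u) ≡ (v ≡ ((v ⇒ u) ≡ u)))) = 1 − 0.967 = 0.033
¬(v ≡ (¬(w ≡ u) ≡ (v ≡ ((v ⇒ u) ≡ u)))) ≡ 0 = 1 − |0.033 − 0.000| = 1 − 0.033 = 0.967
¬(¬(v ≡ (¬(w ≡ u) ≡ (v ≡ ((v ⇒ u) ≡ u)))) ≡ 0) = 1 − 0.967 = 0.033
¬(¬(v ≡ (¬(w ≡ u) ≡ (v ≡ ((v ⇒ u) ≡ u)))) ≡ 0) ≡ v = 1 − |0.033 − 0.786| = 1 − 0.753 = 0.247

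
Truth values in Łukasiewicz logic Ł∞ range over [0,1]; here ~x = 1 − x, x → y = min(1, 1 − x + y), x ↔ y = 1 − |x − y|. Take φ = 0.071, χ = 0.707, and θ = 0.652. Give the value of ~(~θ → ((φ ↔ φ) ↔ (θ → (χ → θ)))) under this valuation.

~θ = 1 − 0.652 = 0.348
φ ↔ φ = 1 − |0.071 − 0.071| = 1 − 0.000 = 1.000
χ → θ = min(1, 1 − 0.707 + 0.652) = min(1, 0.945) = 0.945
θ → (χ → θ) = min(1, 1 − 0.652 + 0.945) = min(1, 1.293) = 1.000
(φ ↔ φ) ↔ (θ → (χ → θ)) = 1 − |1.000 − 1.000| = 1 − 0.000 = 1.000
~θ → ((φ ↔ φ) ↔ (θ → (χ → θ))) = min(1, 1 − 0.348 + 1.000) = min(1, 1.652) = 1.000
~(~θ → ((φ ↔ φ) ↔ (θ → (χ → θ)))) = 1 − 1.000 = 0.000

0.000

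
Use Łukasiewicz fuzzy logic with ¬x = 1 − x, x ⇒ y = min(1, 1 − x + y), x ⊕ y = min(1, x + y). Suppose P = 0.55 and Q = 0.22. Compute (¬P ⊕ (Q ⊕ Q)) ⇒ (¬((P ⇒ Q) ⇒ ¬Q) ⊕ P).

¬P = 1 − 0.55 = 0.45
Q ⊕ Q = min(1, 0.22 + 0.22) = min(1, 0.44) = 0.44
¬P ⊕ (Q ⊕ Q) = min(1, 0.45 + 0.44) = min(1, 0.89) = 0.89
P ⇒ Q = min(1, 1 − 0.55 + 0.22) = min(1, 0.67) = 0.67
¬Q = 1 − 0.22 = 0.78
(P ⇒ Q) ⇒ ¬Q = min(1, 1 − 0.67 + 0.78) = min(1, 1.11) = 1.00
¬((P ⇒ Q) ⇒ ¬Q) = 1 − 1.00 = 0.00
¬((P ⇒ Q) ⇒ ¬Q) ⊕ P = min(1, 0.00 + 0.55) = min(1, 0.55) = 0.55
(¬P ⊕ (Q ⊕ Q)) ⇒ (¬((P ⇒ Q) ⇒ ¬Q) ⊕ P) = min(1, 1 − 0.89 + 0.55) = min(1, 0.66) = 0.66

0.66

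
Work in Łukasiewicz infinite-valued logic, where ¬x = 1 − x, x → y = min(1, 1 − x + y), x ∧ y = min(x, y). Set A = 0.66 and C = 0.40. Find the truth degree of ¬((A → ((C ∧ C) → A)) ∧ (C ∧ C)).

C ∧ C = min(0.40, 0.40) = 0.40
(C ∧ C) → A = min(1, 1 − 0.40 + 0.66) = min(1, 1.26) = 1.00
A → ((C ∧ C) → A) = min(1, 1 − 0.66 + 1.00) = min(1, 1.34) = 1.00
(A → ((C ∧ C) → A)) ∧ (C ∧ C) = min(1.00, 0.40) = 0.40
¬((A → ((C ∧ C) → A)) ∧ (C ∧ C)) = 1 − 0.40 = 0.60

0.60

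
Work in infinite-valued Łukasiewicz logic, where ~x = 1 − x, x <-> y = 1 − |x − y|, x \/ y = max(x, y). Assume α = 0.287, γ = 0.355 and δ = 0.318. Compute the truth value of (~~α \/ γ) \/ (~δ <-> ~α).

0.969

~α = 1 − 0.287 = 0.713
~~α = 1 − 0.713 = 0.287
~~α \/ γ = max(0.287, 0.355) = 0.355
~δ = 1 − 0.318 = 0.682
~δ <-> ~α = 1 − |0.682 − 0.713| = 1 − 0.031 = 0.969
(~~α \/ γ) \/ (~δ <-> ~α) = max(0.355, 0.969) = 0.969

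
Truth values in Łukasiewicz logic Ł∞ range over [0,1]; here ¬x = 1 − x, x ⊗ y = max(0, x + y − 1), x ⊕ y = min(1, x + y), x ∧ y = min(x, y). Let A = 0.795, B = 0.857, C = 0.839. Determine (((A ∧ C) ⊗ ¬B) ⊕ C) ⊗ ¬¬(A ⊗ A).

A ∧ C = min(0.795, 0.839) = 0.795
¬B = 1 − 0.857 = 0.143
(A ∧ C) ⊗ ¬B = max(0, 0.795 + 0.143 − 1) = max(0, -0.062) = 0.000
((A ∧ C) ⊗ ¬B) ⊕ C = min(1, 0.000 + 0.839) = min(1, 0.839) = 0.839
A ⊗ A = max(0, 0.795 + 0.795 − 1) = max(0, 0.590) = 0.590
¬(A ⊗ A) = 1 − 0.590 = 0.410
¬¬(A ⊗ A) = 1 − 0.410 = 0.590
(((A ∧ C) ⊗ ¬B) ⊕ C) ⊗ ¬¬(A ⊗ A) = max(0, 0.839 + 0.590 − 1) = max(0, 0.429) = 0.429

0.429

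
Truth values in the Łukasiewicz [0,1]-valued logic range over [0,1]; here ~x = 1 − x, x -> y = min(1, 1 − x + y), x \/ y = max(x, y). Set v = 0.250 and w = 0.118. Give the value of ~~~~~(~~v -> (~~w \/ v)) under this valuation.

~v = 1 − 0.250 = 0.750
~~v = 1 − 0.750 = 0.250
~w = 1 − 0.118 = 0.882
~~w = 1 − 0.882 = 0.118
~~w \/ v = max(0.118, 0.250) = 0.250
~~v -> (~~w \/ v) = min(1, 1 − 0.250 + 0.250) = min(1, 1.000) = 1.000
~(~~v -> (~~w \/ v)) = 1 − 1.000 = 0.000
~~(~~v -> (~~w \/ v)) = 1 − 0.000 = 1.000
~~~(~~v -> (~~w \/ v)) = 1 − 1.000 = 0.000
~~~~(~~v -> (~~w \/ v)) = 1 − 0.000 = 1.000
~~~~~(~~v -> (~~w \/ v)) = 1 − 1.000 = 0.000

0.000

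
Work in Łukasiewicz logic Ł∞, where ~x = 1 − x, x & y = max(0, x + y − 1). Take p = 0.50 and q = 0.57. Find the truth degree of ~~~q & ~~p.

~q = 1 − 0.57 = 0.43
~~q = 1 − 0.43 = 0.57
~~~q = 1 − 0.57 = 0.43
~p = 1 − 0.50 = 0.50
~~p = 1 − 0.50 = 0.50
~~~q & ~~p = max(0, 0.43 + 0.50 − 1) = max(0, -0.07) = 0.00

0.00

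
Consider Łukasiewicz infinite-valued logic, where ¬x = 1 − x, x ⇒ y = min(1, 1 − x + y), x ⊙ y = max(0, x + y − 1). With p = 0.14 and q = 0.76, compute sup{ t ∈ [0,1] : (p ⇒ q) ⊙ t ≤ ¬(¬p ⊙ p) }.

1.00

p ⇒ q = min(1, 1 − 0.14 + 0.76) = min(1, 1.62) = 1.00
So the left factor is p ⇒ q = 1.00.
¬p = 1 − 0.14 = 0.86
¬p ⊙ p = max(0, 0.86 + 0.14 − 1) = max(0, 0.00) = 0.00
¬(¬p ⊙ p) = 1 − 0.00 = 1.00
So the right-hand bound is ¬(¬p ⊙ p) = 1.00.
The residuum of the Łukasiewicz t-norm gives the supremum: min(1, 1 − 1.00 + 1.00).
1 − 1.00 + 1.00 = 1.00, so t = min(1, 1.00) = 1.00.
Check: 1.00 ⊙ 1.00 = max(0, 1.00) = 1.00 ≤ 1.00.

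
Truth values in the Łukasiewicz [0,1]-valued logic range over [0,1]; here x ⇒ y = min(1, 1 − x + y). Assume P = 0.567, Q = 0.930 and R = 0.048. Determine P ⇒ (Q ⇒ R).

Q ⇒ R = min(1, 1 − 0.930 + 0.048) = min(1, 0.118) = 0.118
P ⇒ (Q ⇒ R) = min(1, 1 − 0.567 + 0.118) = min(1, 0.551) = 0.551

0.551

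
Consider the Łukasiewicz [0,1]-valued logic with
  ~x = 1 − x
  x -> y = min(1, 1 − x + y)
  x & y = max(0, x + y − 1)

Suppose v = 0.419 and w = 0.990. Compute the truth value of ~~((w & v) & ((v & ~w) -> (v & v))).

0.409

w & v = max(0, 0.990 + 0.419 − 1) = max(0, 0.409) = 0.409
~w = 1 − 0.990 = 0.010
v & ~w = max(0, 0.419 + 0.010 − 1) = max(0, -0.571) = 0.000
v & v = max(0, 0.419 + 0.419 − 1) = max(0, -0.162) = 0.000
(v & ~w) -> (v & v) = min(1, 1 − 0.000 + 0.000) = min(1, 1.000) = 1.000
(w & v) & ((v & ~w) -> (v & v)) = max(0, 0.409 + 1.000 − 1) = max(0, 0.409) = 0.409
~((w & v) & ((v & ~w) -> (v & v))) = 1 − 0.409 = 0.591
~~((w & v) & ((v & ~w) -> (v & v))) = 1 − 0.591 = 0.409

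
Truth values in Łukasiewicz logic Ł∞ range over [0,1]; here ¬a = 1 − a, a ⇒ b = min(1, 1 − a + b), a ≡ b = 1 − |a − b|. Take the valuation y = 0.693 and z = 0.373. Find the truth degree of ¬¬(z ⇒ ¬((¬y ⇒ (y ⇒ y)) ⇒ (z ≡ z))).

¬y = 1 − 0.693 = 0.307
y ⇒ y = min(1, 1 − 0.693 + 0.693) = min(1, 1.000) = 1.000
¬y ⇒ (y ⇒ y) = min(1, 1 − 0.307 + 1.000) = min(1, 1.693) = 1.000
z ≡ z = 1 − |0.373 − 0.373| = 1 − 0.000 = 1.000
(¬y ⇒ (y ⇒ y)) ⇒ (z ≡ z) = min(1, 1 − 1.000 + 1.000) = min(1, 1.000) = 1.000
¬((¬y ⇒ (y ⇒ y)) ⇒ (z ≡ z)) = 1 − 1.000 = 0.000
z ⇒ ¬((¬y ⇒ (y ⇒ y)) ⇒ (z ≡ z)) = min(1, 1 − 0.373 + 0.000) = min(1, 0.627) = 0.627
¬(z ⇒ ¬((¬y ⇒ (y ⇒ y)) ⇒ (z ≡ z))) = 1 − 0.627 = 0.373
¬¬(z ⇒ ¬((¬y ⇒ (y ⇒ y)) ⇒ (z ≡ z))) = 1 − 0.373 = 0.627

0.627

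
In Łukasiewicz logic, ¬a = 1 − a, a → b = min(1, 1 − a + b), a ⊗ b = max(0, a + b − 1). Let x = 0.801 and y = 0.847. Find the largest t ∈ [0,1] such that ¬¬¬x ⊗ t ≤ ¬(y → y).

0.801

¬x = 1 − 0.801 = 0.199
¬¬x = 1 − 0.199 = 0.801
¬¬¬x = 1 − 0.801 = 0.199
So the left factor is ¬¬¬x = 0.199.
y → y = min(1, 1 − 0.847 + 0.847) = min(1, 1.000) = 1.000
¬(y → y) = 1 − 1.000 = 0.000
So the right-hand bound is ¬(y → y) = 0.000.
The residuum of the Łukasiewicz t-norm gives the supremum: min(1, 1 − 0.199 + 0.000).
1 − 0.199 + 0.000 = 0.801, so t = min(1, 0.801) = 0.801.
Check: 0.199 ⊗ 0.801 = max(0, 0.000) = 0.000 ≤ 0.000.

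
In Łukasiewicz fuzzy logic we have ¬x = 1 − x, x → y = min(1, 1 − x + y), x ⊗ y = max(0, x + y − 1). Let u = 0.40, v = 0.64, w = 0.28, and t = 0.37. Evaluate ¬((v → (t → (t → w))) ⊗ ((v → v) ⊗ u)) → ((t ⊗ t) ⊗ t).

t → w = min(1, 1 − 0.37 + 0.28) = min(1, 0.91) = 0.91
t → (t → w) = min(1, 1 − 0.37 + 0.91) = min(1, 1.54) = 1.00
v → (t → (t → w)) = min(1, 1 − 0.64 + 1.00) = min(1, 1.36) = 1.00
v → v = min(1, 1 − 0.64 + 0.64) = min(1, 1.00) = 1.00
(v → v) ⊗ u = max(0, 1.00 + 0.40 − 1) = max(0, 0.40) = 0.40
(v → (t → (t → w))) ⊗ ((v → v) ⊗ u) = max(0, 1.00 + 0.40 − 1) = max(0, 0.40) = 0.40
¬((v → (t → (t → w))) ⊗ ((v → v) ⊗ u)) = 1 − 0.40 = 0.60
t ⊗ t = max(0, 0.37 + 0.37 − 1) = max(0, -0.26) = 0.00
(t ⊗ t) ⊗ t = max(0, 0.00 + 0.37 − 1) = max(0, -0.63) = 0.00
¬((v → (t → (t → w))) ⊗ ((v → v) ⊗ u)) → ((t ⊗ t) ⊗ t) = min(1, 1 − 0.60 + 0.00) = min(1, 0.40) = 0.40

0.40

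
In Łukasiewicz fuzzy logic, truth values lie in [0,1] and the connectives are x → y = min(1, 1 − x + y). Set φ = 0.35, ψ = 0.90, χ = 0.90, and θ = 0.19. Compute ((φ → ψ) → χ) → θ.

φ → ψ = min(1, 1 − 0.35 + 0.90) = min(1, 1.55) = 1.00
(φ → ψ) → χ = min(1, 1 − 1.00 + 0.90) = min(1, 0.90) = 0.90
((φ → ψ) → χ) → θ = min(1, 1 − 0.90 + 0.19) = min(1, 0.29) = 0.29

0.29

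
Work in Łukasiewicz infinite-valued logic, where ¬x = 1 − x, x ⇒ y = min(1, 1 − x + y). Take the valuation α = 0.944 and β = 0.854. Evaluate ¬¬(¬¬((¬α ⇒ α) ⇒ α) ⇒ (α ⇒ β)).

0.966

¬α = 1 − 0.944 = 0.056
¬α ⇒ α = min(1, 1 − 0.056 + 0.944) = min(1, 1.888) = 1.000
(¬α ⇒ α) ⇒ α = min(1, 1 − 1.000 + 0.944) = min(1, 0.944) = 0.944
¬((¬α ⇒ α) ⇒ α) = 1 − 0.944 = 0.056
¬¬((¬α ⇒ α) ⇒ α) = 1 − 0.056 = 0.944
α ⇒ β = min(1, 1 − 0.944 + 0.854) = min(1, 0.910) = 0.910
¬¬((¬α ⇒ α) ⇒ α) ⇒ (α ⇒ β) = min(1, 1 − 0.944 + 0.910) = min(1, 0.966) = 0.966
¬(¬¬((¬α ⇒ α) ⇒ α) ⇒ (α ⇒ β)) = 1 − 0.966 = 0.034
¬¬(¬¬((¬α ⇒ α) ⇒ α) ⇒ (α ⇒ β)) = 1 − 0.034 = 0.966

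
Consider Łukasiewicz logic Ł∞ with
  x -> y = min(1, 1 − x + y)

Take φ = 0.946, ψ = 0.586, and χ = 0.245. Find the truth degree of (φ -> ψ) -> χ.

φ -> ψ = min(1, 1 − 0.946 + 0.586) = min(1, 0.640) = 0.640
(φ -> ψ) -> χ = min(1, 1 − 0.640 + 0.245) = min(1, 0.605) = 0.605

0.605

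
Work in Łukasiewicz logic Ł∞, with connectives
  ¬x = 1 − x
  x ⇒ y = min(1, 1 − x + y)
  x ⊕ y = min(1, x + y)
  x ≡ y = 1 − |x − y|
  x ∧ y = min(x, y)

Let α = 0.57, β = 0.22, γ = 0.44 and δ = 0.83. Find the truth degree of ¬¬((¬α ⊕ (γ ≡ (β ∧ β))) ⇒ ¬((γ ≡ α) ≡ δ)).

¬α = 1 − 0.57 = 0.43
β ∧ β = min(0.22, 0.22) = 0.22
γ ≡ (β ∧ β) = 1 − |0.44 − 0.22| = 1 − 0.22 = 0.78
¬α ⊕ (γ ≡ (β ∧ β)) = min(1, 0.43 + 0.78) = min(1, 1.21) = 1.00
γ ≡ α = 1 − |0.44 − 0.57| = 1 − 0.13 = 0.87
(γ ≡ α) ≡ δ = 1 − |0.87 − 0.83| = 1 − 0.04 = 0.96
¬((γ ≡ α) ≡ δ) = 1 − 0.96 = 0.04
(¬α ⊕ (γ ≡ (β ∧ β))) ⇒ ¬((γ ≡ α) ≡ δ) = min(1, 1 − 1.00 + 0.04) = min(1, 0.04) = 0.04
¬((¬α ⊕ (γ ≡ (β ∧ β))) ⇒ ¬((γ ≡ α) ≡ δ)) = 1 − 0.04 = 0.96
¬¬((¬α ⊕ (γ ≡ (β ∧ β))) ⇒ ¬((γ ≡ α) ≡ δ)) = 1 − 0.96 = 0.04

0.04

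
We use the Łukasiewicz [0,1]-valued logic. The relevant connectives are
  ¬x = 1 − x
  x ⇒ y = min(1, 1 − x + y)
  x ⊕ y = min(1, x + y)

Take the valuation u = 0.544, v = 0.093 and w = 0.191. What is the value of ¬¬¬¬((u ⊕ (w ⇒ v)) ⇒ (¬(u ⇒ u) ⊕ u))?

w ⇒ v = min(1, 1 − 0.191 + 0.093) = min(1, 0.902) = 0.902
u ⊕ (w ⇒ v) = min(1, 0.544 + 0.902) = min(1, 1.446) = 1.000
u ⇒ u = min(1, 1 − 0.544 + 0.544) = min(1, 1.000) = 1.000
¬(u ⇒ u) = 1 − 1.000 = 0.000
¬(u ⇒ u) ⊕ u = min(1, 0.000 + 0.544) = min(1, 0.544) = 0.544
(u ⊕ (w ⇒ v)) ⇒ (¬(u ⇒ u) ⊕ u) = min(1, 1 − 1.000 + 0.544) = min(1, 0.544) = 0.544
¬((u ⊕ (w ⇒ v)) ⇒ (¬(u ⇒ u) ⊕ u)) = 1 − 0.544 = 0.456
¬¬((u ⊕ (w ⇒ v)) ⇒ (¬(u ⇒ u) ⊕ u)) = 1 − 0.456 = 0.544
¬¬¬((u ⊕ (w ⇒ v)) ⇒ (¬(u ⇒ u) ⊕ u)) = 1 − 0.544 = 0.456
¬¬¬¬((u ⊕ (w ⇒ v)) ⇒ (¬(u ⇒ u) ⊕ u)) = 1 − 0.456 = 0.544

0.544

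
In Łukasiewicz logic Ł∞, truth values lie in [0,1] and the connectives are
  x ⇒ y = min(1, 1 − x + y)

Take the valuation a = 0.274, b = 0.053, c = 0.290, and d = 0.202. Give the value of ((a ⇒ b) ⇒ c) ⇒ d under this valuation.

0.691

a ⇒ b = min(1, 1 − 0.274 + 0.053) = min(1, 0.779) = 0.779
(a ⇒ b) ⇒ c = min(1, 1 − 0.779 + 0.290) = min(1, 0.511) = 0.511
((a ⇒ b) ⇒ c) ⇒ d = min(1, 1 − 0.511 + 0.202) = min(1, 0.691) = 0.691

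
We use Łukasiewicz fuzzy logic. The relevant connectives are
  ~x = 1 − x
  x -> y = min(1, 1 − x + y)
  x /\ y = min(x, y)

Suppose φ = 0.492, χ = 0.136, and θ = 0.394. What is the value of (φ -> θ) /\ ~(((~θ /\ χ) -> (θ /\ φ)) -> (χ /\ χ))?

φ -> θ = min(1, 1 − 0.492 + 0.394) = min(1, 0.902) = 0.902
~θ = 1 − 0.394 = 0.606
~θ /\ χ = min(0.606, 0.136) = 0.136
θ /\ φ = min(0.394, 0.492) = 0.394
(~θ /\ χ) -> (θ /\ φ) = min(1, 1 − 0.136 + 0.394) = min(1, 1.258) = 1.000
χ /\ χ = min(0.136, 0.136) = 0.136
((~θ /\ χ) -> (θ /\ φ)) -> (χ /\ χ) = min(1, 1 − 1.000 + 0.136) = min(1, 0.136) = 0.136
~(((~θ /\ χ) -> (θ /\ φ)) -> (χ /\ χ)) = 1 − 0.136 = 0.864
(φ -> θ) /\ ~(((~θ /\ χ) -> (θ /\ φ)) -> (χ /\ χ)) = min(0.902, 0.864) = 0.864

0.864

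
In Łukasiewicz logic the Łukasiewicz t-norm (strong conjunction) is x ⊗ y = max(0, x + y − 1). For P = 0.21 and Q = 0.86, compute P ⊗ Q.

P ⊗ Q = max(0, 0.21 + 0.86 − 1) = max(0, 0.07) = 0.07
For comparison, the Gödel (minimum) t-norm min(x, y) would give 0.21.

0.07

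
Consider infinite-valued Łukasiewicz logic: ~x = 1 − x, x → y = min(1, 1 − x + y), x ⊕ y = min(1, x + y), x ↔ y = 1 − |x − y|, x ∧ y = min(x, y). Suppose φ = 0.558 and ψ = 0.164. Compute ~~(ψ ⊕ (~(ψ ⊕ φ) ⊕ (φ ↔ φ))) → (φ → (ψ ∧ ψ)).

ψ ⊕ φ = min(1, 0.164 + 0.558) = min(1, 0.722) = 0.722
~(ψ ⊕ φ) = 1 − 0.722 = 0.278
φ ↔ φ = 1 − |0.558 − 0.558| = 1 − 0.000 = 1.000
~(ψ ⊕ φ) ⊕ (φ ↔ φ) = min(1, 0.278 + 1.000) = min(1, 1.278) = 1.000
ψ ⊕ (~(ψ ⊕ φ) ⊕ (φ ↔ φ)) = min(1, 0.164 + 1.000) = min(1, 1.164) = 1.000
~(ψ ⊕ (~(ψ ⊕ φ) ⊕ (φ ↔ φ))) = 1 − 1.000 = 0.000
~~(ψ ⊕ (~(ψ ⊕ φ) ⊕ (φ ↔ φ))) = 1 − 0.000 = 1.000
ψ ∧ ψ = min(0.164, 0.164) = 0.164
φ → (ψ ∧ ψ) = min(1, 1 − 0.558 + 0.164) = min(1, 0.606) = 0.606
~~(ψ ⊕ (~(ψ ⊕ φ) ⊕ (φ ↔ φ))) → (φ → (ψ ∧ ψ)) = min(1, 1 − 1.000 + 0.606) = min(1, 0.606) = 0.606

0.606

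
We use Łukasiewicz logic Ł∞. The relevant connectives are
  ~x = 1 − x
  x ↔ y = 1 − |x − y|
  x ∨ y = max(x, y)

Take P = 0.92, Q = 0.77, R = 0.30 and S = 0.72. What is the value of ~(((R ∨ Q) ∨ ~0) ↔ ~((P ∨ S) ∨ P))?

R ∨ Q = max(0.30, 0.77) = 0.77
~0 = 1 − 0.00 = 1.00
(R ∨ Q) ∨ ~0 = max(0.77, 1.00) = 1.00
P ∨ S = max(0.92, 0.72) = 0.92
(P ∨ S) ∨ P = max(0.92, 0.92) = 0.92
~((P ∨ S) ∨ P) = 1 − 0.92 = 0.08
((R ∨ Q) ∨ ~0) ↔ ~((P ∨ S) ∨ P) = 1 − |1.00 − 0.08| = 1 − 0.92 = 0.08
~(((R ∨ Q) ∨ ~0) ↔ ~((P ∨ S) ∨ P)) = 1 − 0.08 = 0.92

0.92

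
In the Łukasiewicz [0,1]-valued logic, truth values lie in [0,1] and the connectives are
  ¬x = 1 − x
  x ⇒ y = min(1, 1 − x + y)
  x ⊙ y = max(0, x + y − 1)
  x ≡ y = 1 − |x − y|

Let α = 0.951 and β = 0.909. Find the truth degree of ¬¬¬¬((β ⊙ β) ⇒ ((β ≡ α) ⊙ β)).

1.000

β ⊙ β = max(0, 0.909 + 0.909 − 1) = max(0, 0.818) = 0.818
β ≡ α = 1 − |0.909 − 0.951| = 1 − 0.042 = 0.958
(β ≡ α) ⊙ β = max(0, 0.958 + 0.909 − 1) = max(0, 0.867) = 0.867
(β ⊙ β) ⇒ ((β ≡ α) ⊙ β) = min(1, 1 − 0.818 + 0.867) = min(1, 1.049) = 1.000
¬((β ⊙ β) ⇒ ((β ≡ α) ⊙ β)) = 1 − 1.000 = 0.000
¬¬((β ⊙ β) ⇒ ((β ≡ α) ⊙ β)) = 1 − 0.000 = 1.000
¬¬¬((β ⊙ β) ⇒ ((β ≡ α) ⊙ β)) = 1 − 1.000 = 0.000
¬¬¬¬((β ⊙ β) ⇒ ((β ≡ α) ⊙ β)) = 1 − 0.000 = 1.000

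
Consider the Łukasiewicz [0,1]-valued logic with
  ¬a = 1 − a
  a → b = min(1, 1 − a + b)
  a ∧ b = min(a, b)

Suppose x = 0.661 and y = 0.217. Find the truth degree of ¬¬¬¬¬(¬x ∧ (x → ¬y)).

0.661

¬x = 1 − 0.661 = 0.339
¬y = 1 − 0.217 = 0.783
x → ¬y = min(1, 1 − 0.661 + 0.783) = min(1, 1.122) = 1.000
¬x ∧ (x → ¬y) = min(0.339, 1.000) = 0.339
¬(¬x ∧ (x → ¬y)) = 1 − 0.339 = 0.661
¬¬(¬x ∧ (x → ¬y)) = 1 − 0.661 = 0.339
¬¬¬(¬x ∧ (x → ¬y)) = 1 − 0.339 = 0.661
¬¬¬¬(¬x ∧ (x → ¬y)) = 1 − 0.661 = 0.339
¬¬¬¬¬(¬x ∧ (x → ¬y)) = 1 − 0.339 = 0.661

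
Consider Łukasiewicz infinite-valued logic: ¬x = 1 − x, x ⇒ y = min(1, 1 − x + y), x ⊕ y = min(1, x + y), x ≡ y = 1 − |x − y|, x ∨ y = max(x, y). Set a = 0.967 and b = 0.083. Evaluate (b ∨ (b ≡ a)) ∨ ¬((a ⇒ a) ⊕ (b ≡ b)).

0.116

b ≡ a = 1 − |0.083 − 0.967| = 1 − 0.884 = 0.116
b ∨ (b ≡ a) = max(0.083, 0.116) = 0.116
a ⇒ a = min(1, 1 − 0.967 + 0.967) = min(1, 1.000) = 1.000
b ≡ b = 1 − |0.083 − 0.083| = 1 − 0.000 = 1.000
(a ⇒ a) ⊕ (b ≡ b) = min(1, 1.000 + 1.000) = min(1, 2.000) = 1.000
¬((a ⇒ a) ⊕ (b ≡ b)) = 1 − 1.000 = 0.000
(b ∨ (b ≡ a)) ∨ ¬((a ⇒ a) ⊕ (b ≡ b)) = max(0.116, 0.000) = 0.116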